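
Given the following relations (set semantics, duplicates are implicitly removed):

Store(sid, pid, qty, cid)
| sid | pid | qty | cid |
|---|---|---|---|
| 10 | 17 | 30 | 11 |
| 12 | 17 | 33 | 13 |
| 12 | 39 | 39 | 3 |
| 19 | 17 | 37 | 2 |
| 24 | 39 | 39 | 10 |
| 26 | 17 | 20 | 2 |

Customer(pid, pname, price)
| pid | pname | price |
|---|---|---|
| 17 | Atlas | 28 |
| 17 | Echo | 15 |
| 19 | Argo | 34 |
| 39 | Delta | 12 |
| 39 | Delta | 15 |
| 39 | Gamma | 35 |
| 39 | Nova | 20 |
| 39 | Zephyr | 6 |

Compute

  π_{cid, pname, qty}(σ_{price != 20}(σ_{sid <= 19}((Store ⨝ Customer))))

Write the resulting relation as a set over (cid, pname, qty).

{(11, Atlas, 30), (11, Echo, 30), (13, Atlas, 33), (13, Echo, 33), (2, Atlas, 37), (2, Echo, 37), (3, Delta, 39), (3, Gamma, 39), (3, Zephyr, 39)}

Joining Store and Customer on pid yields {(10, 17, 30, 11, Atlas, 28), (10, 17, 30, 11, Echo, 15), (12, 17, 33, 13, Atlas, 28), (12, 17, 33, 13, Echo, 15), (12, 39, 39, 3, Delta, 12), (12, 39, 39, 3, Delta, 15), (12, 39, 39, 3, Gamma, 35), (12, 39, 39, 3, Nova, 20), (12, 39, 39, 3, Zephyr, 6), (19, 17, 37, 2, Atlas, 28), (19, 17, 37, 2, Echo, 15), (24, 39, 39, 10, Delta, 12), (24, 39, 39, 10, Delta, 15), (24, 39, 39, 10, Gamma, 35), (24, 39, 39, 10, Nova, 20), (24, 39, 39, 10, Zephyr, 6), (26, 17, 20, 2, Atlas, 28), (26, 17, 20, 2, Echo, 15)}.
Selection sid <= 19: {(10, 17, 30, 11, Atlas, 28), (10, 17, 30, 11, Echo, 15), (12, 17, 33, 13, Atlas, 28), (12, 17, 33, 13, Echo, 15), (12, 39, 39, 3, Delta, 12), (12, 39, 39, 3, Delta, 15), (12, 39, 39, 3, Gamma, 35), (12, 39, 39, 3, Nova, 20), (12, 39, 39, 3, Zephyr, 6), (19, 17, 37, 2, Atlas, 28), (19, 17, 37, 2, Echo, 15)}
Selection price != 20: {(10, 17, 30, 11, Atlas, 28), (10, 17, 30, 11, Echo, 15), (12, 17, 33, 13, Atlas, 28), (12, 17, 33, 13, Echo, 15), (12, 39, 39, 3, Delta, 12), (12, 39, 39, 3, Delta, 15), (12, 39, 39, 3, Gamma, 35), (12, 39, 39, 3, Zephyr, 6), (19, 17, 37, 2, Atlas, 28), (19, 17, 37, 2, Echo, 15)}
Keep only column(s) cid, pname, qty (1 duplicate(s) eliminated): {(11, Atlas, 30), (11, Echo, 30), (13, Atlas, 33), (13, Echo, 33), (2, Atlas, 37), (2, Echo, 37), (3, Delta, 39), (3, Gamma, 39), (3, Zephyr, 39)}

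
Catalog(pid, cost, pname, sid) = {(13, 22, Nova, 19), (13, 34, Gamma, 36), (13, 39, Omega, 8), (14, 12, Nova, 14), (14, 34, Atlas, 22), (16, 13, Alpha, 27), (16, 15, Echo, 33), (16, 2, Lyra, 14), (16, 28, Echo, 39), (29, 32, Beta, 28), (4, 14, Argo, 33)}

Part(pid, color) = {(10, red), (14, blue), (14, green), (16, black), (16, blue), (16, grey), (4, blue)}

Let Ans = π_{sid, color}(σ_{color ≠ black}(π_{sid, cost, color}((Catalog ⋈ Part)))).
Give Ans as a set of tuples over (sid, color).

Catalog ⋈ Part (natural join on pid): {(14, 12, Nova, 14, blue), (14, 12, Nova, 14, green), (14, 34, Atlas, 22, blue), (14, 34, Atlas, 22, green), (16, 13, Alpha, 27, black), (16, 13, Alpha, 27, blue), (16, 13, Alpha, 27, grey), (16, 15, Echo, 33, black), (16, 15, Echo, 33, blue), (16, 15, Echo, 33, grey), (16, 2, Lyra, 14, black), (16, 2, Lyra, 14, blue), (16, 2, Lyra, 14, grey), (16, 28, Echo, 39, black), (16, 28, Echo, 39, blue), (16, 28, Echo, 39, grey), (4, 14, Argo, 33, blue)}
π_{sid, cost, color} gives {(14, 12, blue), (14, 12, green), (14, 2, black), (14, 2, blue), (14, 2, grey), (22, 34, blue), (22, 34, green), (27, 13, black), (27, 13, blue), (27, 13, grey), (33, 14, blue), (33, 15, black), (33, 15, blue), (33, 15, grey), (39, 28, black), (39, 28, blue), (39, 28, grey)}.
Selection color ≠ black: {(14, 12, blue), (14, 12, green), (14, 2, blue), (14, 2, grey), (22, 34, blue), (22, 34, green), (27, 13, blue), (27, 13, grey), (33, 14, blue), (33, 15, blue), (33, 15, grey), (39, 28, blue), (39, 28, grey)}
π_{sid, color} gives {(14, blue), (14, green), (14, grey), (22, blue), (22, green), (27, blue), (27, grey), (33, blue), (33, grey), (39, blue), (39, grey)} (2 duplicate(s) eliminated).

{(14, blue), (14, green), (14, grey), (22, blue), (22, green), (27, blue), (27, grey), (33, blue), (33, grey), (39, blue), (39, grey)}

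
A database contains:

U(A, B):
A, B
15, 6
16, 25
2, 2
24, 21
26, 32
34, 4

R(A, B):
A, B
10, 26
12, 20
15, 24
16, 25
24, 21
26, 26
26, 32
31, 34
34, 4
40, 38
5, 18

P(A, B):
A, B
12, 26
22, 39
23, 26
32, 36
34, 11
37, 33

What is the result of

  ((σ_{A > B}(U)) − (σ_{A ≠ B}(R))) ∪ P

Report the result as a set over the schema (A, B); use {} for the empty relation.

{(12, 26), (15, 6), (22, 39), (23, 26), (32, 36), (34, 11), (37, 33)}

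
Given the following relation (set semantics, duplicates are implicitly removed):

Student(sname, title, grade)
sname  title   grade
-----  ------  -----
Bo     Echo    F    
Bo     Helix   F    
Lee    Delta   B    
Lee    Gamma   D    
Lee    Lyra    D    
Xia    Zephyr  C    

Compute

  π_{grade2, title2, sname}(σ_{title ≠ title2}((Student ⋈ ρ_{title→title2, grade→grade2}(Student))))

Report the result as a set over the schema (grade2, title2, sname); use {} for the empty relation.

{(B, Delta, Lee), (D, Gamma, Lee), (D, Lyra, Lee), (F, Echo, Bo), (F, Helix, Bo)}

ρ[title→title2, grade→grade2]: schema becomes (sname, title2, grade2); tuples unchanged.
Natural join on sname: {(Bo, Echo, F, Echo, F), (Bo, Echo, F, Helix, F), (Bo, Helix, F, Echo, F), (Bo, Helix, F, Helix, F), (Lee, Delta, B, Delta, B), (Lee, Delta, B, Gamma, D), (Lee, Delta, B, Lyra, D), (Lee, Gamma, D, Delta, B), (Lee, Gamma, D, Gamma, D), (Lee, Gamma, D, Lyra, D), (Lee, Lyra, D, Delta, B), (Lee, Lyra, D, Gamma, D), (Lee, Lyra, D, Lyra, D), (Xia, Zephyr, C, Zephyr, C)}
σ[title ≠ title2]: keep tuples satisfying title ≠ title2 → {(Bo, Echo, F, Helix, F), (Bo, Helix, F, Echo, F), (Lee, Delta, B, Gamma, D), (Lee, Delta, B, Lyra, D), (Lee, Gamma, D, Delta, B), (Lee, Gamma, D, Lyra, D), (Lee, Lyra, D, Delta, B), (Lee, Lyra, D, Gamma, D)}
π[grade2, title2, sname]: project onto (grade2, title2, sname) (3 duplicate(s) eliminated) → {(B, Delta, Lee), (D, Gamma, Lee), (D, Lyra, Lee), (F, Echo, Bo), (F, Helix, Bo)}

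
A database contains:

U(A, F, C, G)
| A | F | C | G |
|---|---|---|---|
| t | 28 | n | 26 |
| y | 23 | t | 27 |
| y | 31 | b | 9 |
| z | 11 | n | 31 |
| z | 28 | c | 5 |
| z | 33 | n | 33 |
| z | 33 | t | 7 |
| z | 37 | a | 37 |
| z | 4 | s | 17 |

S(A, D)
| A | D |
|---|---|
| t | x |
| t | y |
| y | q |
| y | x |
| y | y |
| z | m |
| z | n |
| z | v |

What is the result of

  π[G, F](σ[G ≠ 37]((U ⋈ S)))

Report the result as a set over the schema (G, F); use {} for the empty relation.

U ⋈ S (natural join on A): {(t, 28, n, 26, x), (t, 28, n, 26, y), (y, 23, t, 27, q), (y, 23, t, 27, x), (y, 23, t, 27, y), (y, 31, b, 9, q), (y, 31, b, 9, x), (y, 31, b, 9, y), (z, 11, n, 31, m), (z, 11, n, 31, n), (z, 11, n, 31, v), (z, 28, c, 5, m), (z, 28, c, 5, n), (z, 28, c, 5, v), (z, 33, n, 33, m), (z, 33, n, 33, n), (z, 33, n, 33, v), (z, 33, t, 7, m), (z, 33, t, 7, n), (z, 33, t, 7, v), (z, 37, a, 37, m), (z, 37, a, 37, n), (z, 37, a, 37, v), (z, 4, s, 17, m), (z, 4, s, 17, n), (z, 4, s, 17, v)}
Selection G ≠ 37: {(t, 28, n, 26, x), (t, 28, n, 26, y), (y, 23, t, 27, q), (y, 23, t, 27, x), (y, 23, t, 27, y), (y, 31, b, 9, q), (y, 31, b, 9, x), (y, 31, b, 9, y), (z, 11, n, 31, m), (z, 11, n, 31, n), (z, 11, n, 31, v), (z, 28, c, 5, m), (z, 28, c, 5, n), (z, 28, c, 5, v), (z, 33, n, 33, m), (z, 33, n, 33, n), (z, 33, n, 33, v), (z, 33, t, 7, m), (z, 33, t, 7, n), (z, 33, t, 7, v), (z, 4, s, 17, m), (z, 4, s, 17, n), (z, 4, s, 17, v)}
Projecting to G, F (15 duplicate(s) eliminated): {(17, 4), (26, 28), (27, 23), (31, 11), (33, 33), (5, 28), (7, 33), (9, 31)}

{(17, 4), (26, 28), (27, 23), (31, 11), (33, 33), (5, 28), (7, 33), (9, 31)}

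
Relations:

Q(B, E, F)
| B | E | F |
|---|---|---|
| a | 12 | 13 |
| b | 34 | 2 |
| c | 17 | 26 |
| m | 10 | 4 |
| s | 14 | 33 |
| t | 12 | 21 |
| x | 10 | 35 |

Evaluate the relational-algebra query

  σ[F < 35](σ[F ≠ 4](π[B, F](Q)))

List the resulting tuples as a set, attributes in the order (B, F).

{(a, 13), (b, 2), (c, 26), (s, 33), (t, 21)}

π[B, F]: project onto (B, F) → {(a, 13), (b, 2), (c, 26), (m, 4), (s, 33), (t, 21), (x, 35)}
Apply σ_{F ≠ 4}; surviving tuples: {(a, 13), (b, 2), (c, 26), (s, 33), (t, 21), (x, 35)}
Apply σ_{F < 35}; surviving tuples: {(a, 13), (b, 2), (c, 26), (s, 33), (t, 21)}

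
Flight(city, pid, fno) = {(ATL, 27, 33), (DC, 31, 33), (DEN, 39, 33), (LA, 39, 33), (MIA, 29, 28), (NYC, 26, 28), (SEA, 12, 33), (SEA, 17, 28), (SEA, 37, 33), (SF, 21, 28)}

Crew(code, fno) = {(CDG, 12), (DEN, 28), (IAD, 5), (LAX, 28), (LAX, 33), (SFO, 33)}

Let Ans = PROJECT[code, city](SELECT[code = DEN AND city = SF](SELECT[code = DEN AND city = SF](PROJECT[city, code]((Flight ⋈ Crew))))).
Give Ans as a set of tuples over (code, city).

{(DEN, SF)}

Flight ⋈ Crew (natural join on fno): {(ATL, 27, 33, LAX), (ATL, 27, 33, SFO), (DC, 31, 33, LAX), (DC, 31, 33, SFO), (DEN, 39, 33, LAX), (DEN, 39, 33, SFO), (LA, 39, 33, LAX), (LA, 39, 33, SFO), (MIA, 29, 28, DEN), (MIA, 29, 28, LAX), (NYC, 26, 28, DEN), (NYC, 26, 28, LAX), (SEA, 12, 33, LAX), (SEA, 12, 33, SFO), (SEA, 17, 28, DEN), (SEA, 17, 28, LAX), (SEA, 37, 33, LAX), (SEA, 37, 33, SFO), (SF, 21, 28, DEN), (SF, 21, 28, LAX)}
π_{city, code} gives {(ATL, LAX), (ATL, SFO), (DC, LAX), (DC, SFO), (DEN, LAX), (DEN, SFO), (LA, LAX), (LA, SFO), (MIA, DEN), (MIA, LAX), (NYC, DEN), (NYC, LAX), (SEA, DEN), (SEA, LAX), (SEA, SFO), (SF, DEN), (SF, LAX)} (3 duplicate(s) eliminated).
Selection code = DEN AND city = SF: {(SF, DEN)}
Selection code = DEN AND city = SF: {(SF, DEN)}
π_{code, city} gives {(DEN, SF)}.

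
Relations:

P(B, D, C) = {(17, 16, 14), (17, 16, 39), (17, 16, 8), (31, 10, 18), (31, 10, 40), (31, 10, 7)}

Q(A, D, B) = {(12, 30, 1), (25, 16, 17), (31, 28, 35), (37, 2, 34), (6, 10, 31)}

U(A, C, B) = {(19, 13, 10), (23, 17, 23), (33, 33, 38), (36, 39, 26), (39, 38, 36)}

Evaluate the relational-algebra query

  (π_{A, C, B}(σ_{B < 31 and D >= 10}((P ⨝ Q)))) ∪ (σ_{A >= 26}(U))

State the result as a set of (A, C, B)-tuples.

{(25, 14, 17), (25, 39, 17), (25, 8, 17), (33, 33, 38), (36, 39, 26), (39, 38, 36)}

P ⋈ Q (natural join on B, D): {(17, 16, 14, 25), (17, 16, 39, 25), (17, 16, 8, 25), (31, 10, 18, 6), (31, 10, 40, 6), (31, 10, 7, 6)}
Selection B < 31 and D >= 10: {(17, 16, 14, 25), (17, 16, 39, 25), (17, 16, 8, 25)}
Keep only column(s) A, C, B: {(25, 14, 17), (25, 39, 17), (25, 8, 17)}
Selection A >= 26: {(33, 33, 38), (36, 39, 26), (39, 38, 36)}
Set union of the two operands is {(25, 14, 17), (25, 39, 17), (25, 8, 17), (33, 33, 38), (36, 39, 26), (39, 38, 36)}.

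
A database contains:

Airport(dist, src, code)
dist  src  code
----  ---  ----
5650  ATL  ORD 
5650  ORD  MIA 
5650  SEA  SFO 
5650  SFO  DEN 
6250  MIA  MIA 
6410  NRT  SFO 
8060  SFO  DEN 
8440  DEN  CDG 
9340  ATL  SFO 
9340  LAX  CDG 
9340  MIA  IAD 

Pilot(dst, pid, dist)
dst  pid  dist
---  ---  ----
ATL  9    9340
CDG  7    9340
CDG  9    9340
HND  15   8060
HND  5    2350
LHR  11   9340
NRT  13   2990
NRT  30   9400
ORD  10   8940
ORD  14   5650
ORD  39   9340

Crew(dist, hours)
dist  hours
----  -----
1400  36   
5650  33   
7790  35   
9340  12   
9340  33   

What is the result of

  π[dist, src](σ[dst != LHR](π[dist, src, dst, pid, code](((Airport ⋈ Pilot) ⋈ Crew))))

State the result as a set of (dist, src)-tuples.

{(5650, ATL), (5650, ORD), (5650, SEA), (5650, SFO), (9340, ATL), (9340, LAX), (9340, MIA)}

Airport ⋈ Pilot (natural join on dist): {(5650, ATL, ORD, ORD, 14), (5650, ORD, MIA, ORD, 14), (5650, SEA, SFO, ORD, 14), (5650, SFO, DEN, ORD, 14), (8060, SFO, DEN, HND, 15), (9340, ATL, SFO, ATL, 9), (9340, ATL, SFO, CDG, 7), (9340, ATL, SFO, CDG, 9), (9340, ATL, SFO, LHR, 11), (9340, ATL, SFO, ORD, 39), (9340, LAX, CDG, ATL, 9), (9340, LAX, CDG, CDG, 7), (9340, LAX, CDG, CDG, 9), (9340, LAX, CDG, LHR, 11), (9340, LAX, CDG, ORD, 39), (9340, MIA, IAD, ATL, 9), (9340, MIA, IAD, CDG, 7), (9340, MIA, IAD, CDG, 9), (9340, MIA, IAD, LHR, 11), (9340, MIA, IAD, ORD, 39)}
(Airport ⋈ Pilot) ⋈ Crew (natural join on dist): {(5650, ATL, ORD, ORD, 14, 33), (5650, ORD, MIA, ORD, 14, 33), (5650, SEA, SFO, ORD, 14, 33), (5650, SFO, DEN, ORD, 14, 33), (9340, ATL, SFO, ATL, 9, 12), (9340, ATL, SFO, ATL, 9, 33), (9340, ATL, SFO, CDG, 7, 12), (9340, ATL, SFO, CDG, 7, 33), (9340, ATL, SFO, CDG, 9, 12), (9340, ATL, SFO, CDG, 9, 33), (9340, ATL, SFO, LHR, 11, 12), (9340, ATL, SFO, LHR, 11, 33), (9340, ATL, SFO, ORD, 39, 12), (9340, ATL, SFO, ORD, 39, 33), (9340, LAX, CDG, ATL, 9, 12), (9340, LAX, CDG, ATL, 9, 33), (9340, LAX, CDG, CDG, 7, 12), (9340, LAX, CDG, CDG, 7, 33), (9340, LAX, CDG, CDG, 9, 12), (9340, LAX, CDG, CDG, 9, 33), (9340, LAX, CDG, LHR, 11, 12), (9340, LAX, CDG, LHR, 11, 33), (9340, LAX, CDG, ORD, 39, 12), (9340, LAX, CDG, ORD, 39, 33), (9340, MIA, IAD, ATL, 9, 12), (9340, MIA, IAD, ATL, 9, 33), (9340, MIA, IAD, CDG, 7, 12), (9340, MIA, IAD, CDG, 7, 33), (9340, MIA, IAD, CDG, 9, 12), (9340, MIA, IAD, CDG, 9, 33), (9340, MIA, IAD, LHR, 11, 12), (9340, MIA, IAD, LHR, 11, 33), (9340, MIA, IAD, ORD, 39, 12), (9340, MIA, IAD, ORD, 39, 33)}
Projecting to dist, src, dst, pid, code (15 duplicate(s) eliminated): {(5650, ATL, ORD, 14, ORD), (5650, ORD, ORD, 14, MIA), (5650, SEA, ORD, 14, SFO), (5650, SFO, ORD, 14, DEN), (9340, ATL, ATL, 9, SFO), (9340, ATL, CDG, 7, SFO), (9340, ATL, CDG, 9, SFO), (9340, ATL, LHR, 11, SFO), (9340, ATL, ORD, 39, SFO), (9340, LAX, ATL, 9, CDG), (9340, LAX, CDG, 7, CDG), (9340, LAX, CDG, 9, CDG), (9340, LAX, LHR, 11, CDG), (9340, LAX, ORD, 39, CDG), (9340, MIA, ATL, 9, IAD), (9340, MIA, CDG, 7, IAD), (9340, MIA, CDG, 9, IAD), (9340, MIA, LHR, 11, IAD), (9340, MIA, ORD, 39, IAD)}
σ[dst != LHR]: keep tuples satisfying dst != LHR → {(5650, ATL, ORD, 14, ORD), (5650, ORD, ORD, 14, MIA), (5650, SEA, ORD, 14, SFO), (5650, SFO, ORD, 14, DEN), (9340, ATL, ATL, 9, SFO), (9340, ATL, CDG, 7, SFO), (9340, ATL, CDG, 9, SFO), (9340, ATL, ORD, 39, SFO), (9340, LAX, ATL, 9, CDG), (9340, LAX, CDG, 7, CDG), (9340, LAX, CDG, 9, CDG), (9340, LAX, ORD, 39, CDG), (9340, MIA, ATL, 9, IAD), (9340, MIA, CDG, 7, IAD), (9340, MIA, CDG, 9, IAD), (9340, MIA, ORD, 39, IAD)}
Projecting to dist, src (9 duplicate(s) eliminated): {(5650, ATL), (5650, ORD), (5650, SEA), (5650, SFO), (9340, ATL), (9340, LAX), (9340, MIA)}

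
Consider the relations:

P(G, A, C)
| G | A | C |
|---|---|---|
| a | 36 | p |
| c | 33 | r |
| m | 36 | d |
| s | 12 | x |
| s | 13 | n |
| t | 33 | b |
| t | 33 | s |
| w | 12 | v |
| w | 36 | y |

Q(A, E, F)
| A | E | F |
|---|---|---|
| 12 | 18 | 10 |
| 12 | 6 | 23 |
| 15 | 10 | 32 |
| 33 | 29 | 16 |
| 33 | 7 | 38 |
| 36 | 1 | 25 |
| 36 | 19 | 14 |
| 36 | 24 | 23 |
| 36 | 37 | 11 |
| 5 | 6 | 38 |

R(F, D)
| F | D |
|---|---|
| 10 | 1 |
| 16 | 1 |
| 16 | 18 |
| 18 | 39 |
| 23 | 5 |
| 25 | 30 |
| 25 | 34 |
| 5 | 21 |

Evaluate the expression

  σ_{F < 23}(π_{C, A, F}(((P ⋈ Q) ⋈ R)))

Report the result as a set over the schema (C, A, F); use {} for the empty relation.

P ⋈ Q (natural join on A): {(a, 36, p, 1, 25), (a, 36, p, 19, 14), (a, 36, p, 24, 23), (a, 36, p, 37, 11), (c, 33, r, 29, 16), (c, 33, r, 7, 38), (m, 36, d, 1, 25), (m, 36, d, 19, 14), (m, 36, d, 24, 23), (m, 36, d, 37, 11), (s, 12, x, 18, 10), (s, 12, x, 6, 23), (t, 33, b, 29, 16), (t, 33, b, 7, 38), (t, 33, s, 29, 16), (t, 33, s, 7, 38), (w, 12, v, 18, 10), (w, 12, v, 6, 23), (w, 36, y, 1, 25), (w, 36, y, 19, 14), (w, 36, y, 24, 23), (w, 36, y, 37, 11)}
(P ⋈ Q) ⋈ R (natural join on F): {(a, 36, p, 1, 25, 30), (a, 36, p, 1, 25, 34), (a, 36, p, 24, 23, 5), (c, 33, r, 29, 16, 1), (c, 33, r, 29, 16, 18), (m, 36, d, 1, 25, 30), (m, 36, d, 1, 25, 34), (m, 36, d, 24, 23, 5), (s, 12, x, 18, 10, 1), (s, 12, x, 6, 23, 5), (t, 33, b, 29, 16, 1), (t, 33, b, 29, 16, 18), (t, 33, s, 29, 16, 1), (t, 33, s, 29, 16, 18), (w, 12, v, 18, 10, 1), (w, 12, v, 6, 23, 5), (w, 36, y, 1, 25, 30), (w, 36, y, 1, 25, 34), (w, 36, y, 24, 23, 5)}
Keep only column(s) C, A, F (6 duplicate(s) eliminated): {(b, 33, 16), (d, 36, 23), (d, 36, 25), (p, 36, 23), (p, 36, 25), (r, 33, 16), (s, 33, 16), (v, 12, 10), (v, 12, 23), (x, 12, 10), (x, 12, 23), (y, 36, 23), (y, 36, 25)}
Filtering on F < 23 leaves {(b, 33, 16), (r, 33, 16), (s, 33, 16), (v, 12, 10), (x, 12, 10)}.

{(b, 33, 16), (r, 33, 16), (s, 33, 16), (v, 12, 10), (x, 12, 10)}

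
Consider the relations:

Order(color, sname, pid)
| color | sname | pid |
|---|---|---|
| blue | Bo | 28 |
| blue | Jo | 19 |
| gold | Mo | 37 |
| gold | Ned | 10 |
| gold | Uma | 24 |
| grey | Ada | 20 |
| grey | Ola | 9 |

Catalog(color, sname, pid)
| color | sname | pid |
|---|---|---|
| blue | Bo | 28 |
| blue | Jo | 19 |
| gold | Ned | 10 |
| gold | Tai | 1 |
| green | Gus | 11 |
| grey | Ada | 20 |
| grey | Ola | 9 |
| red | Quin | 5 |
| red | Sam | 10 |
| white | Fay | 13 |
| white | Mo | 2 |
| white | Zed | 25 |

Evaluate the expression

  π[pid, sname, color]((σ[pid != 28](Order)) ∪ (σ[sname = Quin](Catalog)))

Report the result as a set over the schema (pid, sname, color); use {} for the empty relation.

σ[pid != 28]: keep tuples satisfying pid != 28 → {(blue, Jo, 19), (gold, Mo, 37), (gold, Ned, 10), (gold, Uma, 24), (grey, Ada, 20), (grey, Ola, 9)}
σ[sname = Quin]: keep tuples satisfying sname = Quin → {(red, Quin, 5)}
Set union of the two operands is {(blue, Jo, 19), (gold, Mo, 37), (gold, Ned, 10), (gold, Uma, 24), (grey, Ada, 20), (grey, Ola, 9), (red, Quin, 5)}.
Projecting to pid, sname, color: {(10, Ned, gold), (19, Jo, blue), (20, Ada, grey), (24, Uma, gold), (37, Mo, gold), (5, Quin, red), (9, Ola, grey)}

{(10, Ned, gold), (19, Jo, blue), (20, Ada, grey), (24, Uma, gold), (37, Mo, gold), (5, Quin, red), (9, Ola, grey)}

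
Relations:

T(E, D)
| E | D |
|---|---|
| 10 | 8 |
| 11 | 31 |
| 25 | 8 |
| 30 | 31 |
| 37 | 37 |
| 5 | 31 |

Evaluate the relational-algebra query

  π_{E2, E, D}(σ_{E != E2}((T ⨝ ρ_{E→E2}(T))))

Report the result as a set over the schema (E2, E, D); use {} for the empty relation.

{(10, 25, 8), (11, 30, 31), (11, 5, 31), (25, 10, 8), (30, 11, 31), (30, 5, 31), (5, 11, 31), (5, 30, 31)}

ρ[E→E2]: schema becomes (E2, D); tuples unchanged.
T ⋈ ρ_{E→E2}(T) (natural join on D): {(10, 8, 10), (10, 8, 25), (11, 31, 11), (11, 31, 30), (11, 31, 5), (25, 8, 10), (25, 8, 25), (30, 31, 11), (30, 31, 30), (30, 31, 5), (37, 37, 37), (5, 31, 11), (5, 31, 30), (5, 31, 5)}
Selection E != E2: {(10, 8, 25), (11, 31, 30), (11, 31, 5), (25, 8, 10), (30, 31, 11), (30, 31, 5), (5, 31, 11), (5, 31, 30)}
Keep only column(s) E2, E, D: {(10, 25, 8), (11, 30, 31), (11, 5, 31), (25, 10, 8), (30, 11, 31), (30, 5, 31), (5, 11, 31), (5, 30, 31)}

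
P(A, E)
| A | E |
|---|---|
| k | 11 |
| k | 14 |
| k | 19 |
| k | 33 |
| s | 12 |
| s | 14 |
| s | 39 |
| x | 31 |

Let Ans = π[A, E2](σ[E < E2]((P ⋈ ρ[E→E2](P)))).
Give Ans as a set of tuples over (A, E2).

{(k, 14), (k, 19), (k, 33), (s, 14), (s, 39)}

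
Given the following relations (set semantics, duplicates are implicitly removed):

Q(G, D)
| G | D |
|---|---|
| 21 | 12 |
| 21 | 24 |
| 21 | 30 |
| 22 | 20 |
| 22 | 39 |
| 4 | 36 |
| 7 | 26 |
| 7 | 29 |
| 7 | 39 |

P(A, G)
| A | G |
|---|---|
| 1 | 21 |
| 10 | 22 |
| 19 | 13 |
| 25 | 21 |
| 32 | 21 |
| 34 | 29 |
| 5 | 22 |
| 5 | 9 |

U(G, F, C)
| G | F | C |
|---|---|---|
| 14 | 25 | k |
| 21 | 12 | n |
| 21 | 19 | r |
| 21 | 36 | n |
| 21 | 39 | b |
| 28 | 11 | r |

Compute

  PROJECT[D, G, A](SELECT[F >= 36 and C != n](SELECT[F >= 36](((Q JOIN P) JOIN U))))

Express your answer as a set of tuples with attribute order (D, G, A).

{(12, 21, 1), (12, 21, 25), (12, 21, 32), (24, 21, 1), (24, 21, 25), (24, 21, 32), (30, 21, 1), (30, 21, 25), (30, 21, 32)}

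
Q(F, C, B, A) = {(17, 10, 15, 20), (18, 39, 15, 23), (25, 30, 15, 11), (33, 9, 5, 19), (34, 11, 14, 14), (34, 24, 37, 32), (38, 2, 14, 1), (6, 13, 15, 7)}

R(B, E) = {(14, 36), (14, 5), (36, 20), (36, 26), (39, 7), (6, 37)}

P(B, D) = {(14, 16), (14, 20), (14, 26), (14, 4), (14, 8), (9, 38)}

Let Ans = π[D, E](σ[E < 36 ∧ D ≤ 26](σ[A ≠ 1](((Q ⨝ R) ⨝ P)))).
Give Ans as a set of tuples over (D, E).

{(16, 5), (20, 5), (26, 5), (4, 5), (8, 5)}

Natural join on B: {(34, 11, 14, 14, 36), (34, 11, 14, 14, 5), (38, 2, 14, 1, 36), (38, 2, 14, 1, 5)}
Natural join on B: {(34, 11, 14, 14, 36, 16), (34, 11, 14, 14, 36, 20), (34, 11, 14, 14, 36, 26), (34, 11, 14, 14, 36, 4), (34, 11, 14, 14, 36, 8), (34, 11, 14, 14, 5, 16), (34, 11, 14, 14, 5, 20), (34, 11, 14, 14, 5, 26), (34, 11, 14, 14, 5, 4), (34, 11, 14, 14, 5, 8), (38, 2, 14, 1, 36, 16), (38, 2, 14, 1, 36, 20), (38, 2, 14, 1, 36, 26), (38, 2, 14, 1, 36, 4), (38, 2, 14, 1, 36, 8), (38, 2, 14, 1, 5, 16), (38, 2, 14, 1, 5, 20), (38, 2, 14, 1, 5, 26), (38, 2, 14, 1, 5, 4), (38, 2, 14, 1, 5, 8)}
Apply σ_{A ≠ 1}; surviving tuples: {(34, 11, 14, 14, 36, 16), (34, 11, 14, 14, 36, 20), (34, 11, 14, 14, 36, 26), (34, 11, 14, 14, 36, 4), (34, 11, 14, 14, 36, 8), (34, 11, 14, 14, 5, 16), (34, 11, 14, 14, 5, 20), (34, 11, 14, 14, 5, 26), (34, 11, 14, 14, 5, 4), (34, 11, 14, 14, 5, 8)}
Apply σ_{E < 36 ∧ D ≤ 26}; surviving tuples: {(34, 11, 14, 14, 5, 16), (34, 11, 14, 14, 5, 20), (34, 11, 14, 14, 5, 26), (34, 11, 14, 14, 5, 4), (34, 11, 14, 14, 5, 8)}
Keep only column(s) D, E: {(16, 5), (20, 5), (26, 5), (4, 5), (8, 5)}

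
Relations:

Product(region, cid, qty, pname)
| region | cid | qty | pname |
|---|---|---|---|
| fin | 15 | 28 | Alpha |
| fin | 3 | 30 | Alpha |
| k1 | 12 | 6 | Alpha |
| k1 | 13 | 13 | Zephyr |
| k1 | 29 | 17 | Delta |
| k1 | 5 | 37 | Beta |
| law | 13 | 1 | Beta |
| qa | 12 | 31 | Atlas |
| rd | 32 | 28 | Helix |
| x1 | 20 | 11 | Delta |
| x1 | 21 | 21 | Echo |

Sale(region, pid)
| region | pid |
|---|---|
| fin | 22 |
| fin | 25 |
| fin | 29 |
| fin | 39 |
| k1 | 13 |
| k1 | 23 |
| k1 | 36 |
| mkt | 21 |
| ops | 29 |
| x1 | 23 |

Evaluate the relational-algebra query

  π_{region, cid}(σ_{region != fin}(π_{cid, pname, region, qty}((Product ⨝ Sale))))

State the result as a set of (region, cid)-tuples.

{(k1, 12), (k1, 13), (k1, 29), (k1, 5), (x1, 20), (x1, 21)}

Product ⋈ Sale (natural join on region): {(fin, 15, 28, Alpha, 22), (fin, 15, 28, Alpha, 25), (fin, 15, 28, Alpha, 29), (fin, 15, 28, Alpha, 39), (fin, 3, 30, Alpha, 22), (fin, 3, 30, Alpha, 25), (fin, 3, 30, Alpha, 29), (fin, 3, 30, Alpha, 39), (k1, 12, 6, Alpha, 13), (k1, 12, 6, Alpha, 23), (k1, 12, 6, Alpha, 36), (k1, 13, 13, Zephyr, 13), (k1, 13, 13, Zephyr, 23), (k1, 13, 13, Zephyr, 36), (k1, 29, 17, Delta, 13), (k1, 29, 17, Delta, 23), (k1, 29, 17, Delta, 36), (k1, 5, 37, Beta, 13), (k1, 5, 37, Beta, 23), (k1, 5, 37, Beta, 36), (x1, 20, 11, Delta, 23), (x1, 21, 21, Echo, 23)}
π[cid, pname, region, qty]: project onto (cid, pname, region, qty) (14 duplicate(s) eliminated) → {(12, Alpha, k1, 6), (13, Zephyr, k1, 13), (15, Alpha, fin, 28), (20, Delta, x1, 11), (21, Echo, x1, 21), (29, Delta, k1, 17), (3, Alpha, fin, 30), (5, Beta, k1, 37)}
Apply σ_{region != fin}; surviving tuples: {(12, Alpha, k1, 6), (13, Zephyr, k1, 13), (20, Delta, x1, 11), (21, Echo, x1, 21), (29, Delta, k1, 17), (5, Beta, k1, 37)}
π[region, cid]: project onto (region, cid) → {(k1, 12), (k1, 13), (k1, 29), (k1, 5), (x1, 20), (x1, 21)}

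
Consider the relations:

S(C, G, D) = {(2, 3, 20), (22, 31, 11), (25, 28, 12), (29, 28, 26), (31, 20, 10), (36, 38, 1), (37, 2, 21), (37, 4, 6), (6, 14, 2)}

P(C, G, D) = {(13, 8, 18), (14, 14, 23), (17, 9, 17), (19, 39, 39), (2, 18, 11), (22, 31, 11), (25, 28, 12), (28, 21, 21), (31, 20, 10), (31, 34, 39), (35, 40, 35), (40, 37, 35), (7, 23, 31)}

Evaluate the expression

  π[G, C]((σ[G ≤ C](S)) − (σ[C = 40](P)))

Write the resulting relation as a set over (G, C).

Filtering on G ≤ C leaves {(29, 28, 26), (31, 20, 10), (37, 2, 21), (37, 4, 6)}.
Filtering on C = 40 leaves {(40, 37, 35)}.
Taking the difference: {(29, 28, 26), (31, 20, 10), (37, 2, 21), (37, 4, 6)}
Keep only column(s) G, C: {(2, 37), (20, 31), (28, 29), (4, 37)}

{(2, 37), (20, 31), (28, 29), (4, 37)}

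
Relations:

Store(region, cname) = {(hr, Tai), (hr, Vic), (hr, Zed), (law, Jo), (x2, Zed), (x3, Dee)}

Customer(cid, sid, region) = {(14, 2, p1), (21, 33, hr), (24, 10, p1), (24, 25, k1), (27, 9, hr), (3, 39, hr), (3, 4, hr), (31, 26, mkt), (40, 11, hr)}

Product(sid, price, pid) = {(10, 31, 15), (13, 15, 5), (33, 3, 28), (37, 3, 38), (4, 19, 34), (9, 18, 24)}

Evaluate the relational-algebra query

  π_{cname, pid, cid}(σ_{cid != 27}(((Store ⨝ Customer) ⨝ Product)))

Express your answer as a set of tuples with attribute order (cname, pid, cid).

Joining Store and Customer on region yields {(hr, Tai, 21, 33), (hr, Tai, 27, 9), (hr, Tai, 3, 39), (hr, Tai, 3, 4), (hr, Tai, 40, 11), (hr, Vic, 21, 33), (hr, Vic, 27, 9), (hr, Vic, 3, 39), (hr, Vic, 3, 4), (hr, Vic, 40, 11), (hr, Zed, 21, 33), (hr, Zed, 27, 9), (hr, Zed, 3, 39), (hr, Zed, 3, 4), (hr, Zed, 40, 11)}.
Joining (Store ⨝ Customer) and Product on sid yields {(hr, Tai, 21, 33, 3, 28), (hr, Tai, 27, 9, 18, 24), (hr, Tai, 3, 4, 19, 34), (hr, Vic, 21, 33, 3, 28), (hr, Vic, 27, 9, 18, 24), (hr, Vic, 3, 4, 19, 34), (hr, Zed, 21, 33, 3, 28), (hr, Zed, 27, 9, 18, 24), (hr, Zed, 3, 4, 19, 34)}.
Apply σ_{cid != 27}; surviving tuples: {(hr, Tai, 21, 33, 3, 28), (hr, Tai, 3, 4, 19, 34), (hr, Vic, 21, 33, 3, 28), (hr, Vic, 3, 4, 19, 34), (hr, Zed, 21, 33, 3, 28), (hr, Zed, 3, 4, 19, 34)}
π_{cname, pid, cid} gives {(Tai, 28, 21), (Tai, 34, 3), (Vic, 28, 21), (Vic, 34, 3), (Zed, 28, 21), (Zed, 34, 3)}.

{(Tai, 28, 21), (Tai, 34, 3), (Vic, 28, 21), (Vic, 34, 3), (Zed, 28, 21), (Zed, 34, 3)}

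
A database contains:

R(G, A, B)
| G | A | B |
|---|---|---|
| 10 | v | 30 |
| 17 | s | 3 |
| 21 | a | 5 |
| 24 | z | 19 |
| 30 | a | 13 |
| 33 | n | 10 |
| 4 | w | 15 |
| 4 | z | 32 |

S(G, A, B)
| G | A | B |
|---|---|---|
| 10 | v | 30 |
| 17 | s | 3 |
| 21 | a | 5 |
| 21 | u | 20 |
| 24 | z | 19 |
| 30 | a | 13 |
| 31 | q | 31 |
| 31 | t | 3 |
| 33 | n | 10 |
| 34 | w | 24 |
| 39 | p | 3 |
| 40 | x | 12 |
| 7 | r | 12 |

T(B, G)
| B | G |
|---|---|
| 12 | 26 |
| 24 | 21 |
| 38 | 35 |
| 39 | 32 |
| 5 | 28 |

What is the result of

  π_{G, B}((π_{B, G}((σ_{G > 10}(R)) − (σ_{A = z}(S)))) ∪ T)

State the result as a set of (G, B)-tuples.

{(17, 3), (21, 24), (21, 5), (26, 12), (28, 5), (30, 13), (32, 39), (33, 10), (35, 38)}

Filtering on G > 10 leaves {(17, s, 3), (21, a, 5), (24, z, 19), (30, a, 13), (33, n, 10)}.
Filtering on A = z leaves {(24, z, 19)}.
Set difference of the two operands is {(17, s, 3), (21, a, 5), (30, a, 13), (33, n, 10)}.
Keep only column(s) B, G: {(10, 33), (13, 30), (3, 17), (5, 21)}
Set union of the two operands is {(10, 33), (12, 26), (13, 30), (24, 21), (3, 17), (38, 35), (39, 32), (5, 21), (5, 28)}.
Keep only column(s) G, B: {(17, 3), (21, 24), (21, 5), (26, 12), (28, 5), (30, 13), (32, 39), (33, 10), (35, 38)}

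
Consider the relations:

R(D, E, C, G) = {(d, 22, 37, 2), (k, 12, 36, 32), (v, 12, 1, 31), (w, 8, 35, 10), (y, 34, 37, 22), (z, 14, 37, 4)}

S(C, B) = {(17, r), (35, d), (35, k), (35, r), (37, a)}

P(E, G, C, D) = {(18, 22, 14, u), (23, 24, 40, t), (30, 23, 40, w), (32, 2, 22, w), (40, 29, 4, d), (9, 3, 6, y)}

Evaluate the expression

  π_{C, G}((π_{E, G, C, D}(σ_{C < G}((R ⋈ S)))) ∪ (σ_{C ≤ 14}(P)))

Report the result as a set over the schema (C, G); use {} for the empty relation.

{(14, 22), (4, 29), (6, 3)}

Joining R and S on C yields {(d, 22, 37, 2, a), (w, 8, 35, 10, d), (w, 8, 35, 10, k), (w, 8, 35, 10, r), (y, 34, 37, 22, a), (z, 14, 37, 4, a)}.
Apply σ_{C < G}; surviving tuples: {}
π_{E, G, C, D} gives {}.
Apply σ_{C ≤ 14}; surviving tuples: {(18, 22, 14, u), (40, 29, 4, d), (9, 3, 6, y)}
Taking the union: {(18, 22, 14, u), (40, 29, 4, d), (9, 3, 6, y)}
π_{C, G} gives {(14, 22), (4, 29), (6, 3)}.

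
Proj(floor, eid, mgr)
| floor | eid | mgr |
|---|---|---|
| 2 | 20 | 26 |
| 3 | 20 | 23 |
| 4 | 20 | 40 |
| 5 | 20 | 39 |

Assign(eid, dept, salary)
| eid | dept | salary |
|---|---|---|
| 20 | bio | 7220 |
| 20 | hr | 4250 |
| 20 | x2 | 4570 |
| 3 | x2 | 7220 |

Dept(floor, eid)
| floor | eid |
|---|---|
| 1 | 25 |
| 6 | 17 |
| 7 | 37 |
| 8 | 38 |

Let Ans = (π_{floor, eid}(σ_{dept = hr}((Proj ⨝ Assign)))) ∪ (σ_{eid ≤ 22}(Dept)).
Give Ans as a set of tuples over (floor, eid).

{(2, 20), (3, 20), (4, 20), (5, 20), (6, 17)}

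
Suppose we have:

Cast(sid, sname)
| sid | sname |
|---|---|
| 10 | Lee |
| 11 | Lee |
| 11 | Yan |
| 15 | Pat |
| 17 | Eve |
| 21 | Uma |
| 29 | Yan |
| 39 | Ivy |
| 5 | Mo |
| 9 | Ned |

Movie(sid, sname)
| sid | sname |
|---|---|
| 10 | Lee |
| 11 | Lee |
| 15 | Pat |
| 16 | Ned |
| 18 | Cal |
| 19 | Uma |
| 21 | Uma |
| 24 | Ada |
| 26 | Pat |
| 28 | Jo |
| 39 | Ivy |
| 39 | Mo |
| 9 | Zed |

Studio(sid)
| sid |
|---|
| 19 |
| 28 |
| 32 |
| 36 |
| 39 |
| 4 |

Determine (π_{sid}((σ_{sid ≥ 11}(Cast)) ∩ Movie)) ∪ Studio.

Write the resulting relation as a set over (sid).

{11, 15, 19, 21, 28, 32, 36, 39, 4}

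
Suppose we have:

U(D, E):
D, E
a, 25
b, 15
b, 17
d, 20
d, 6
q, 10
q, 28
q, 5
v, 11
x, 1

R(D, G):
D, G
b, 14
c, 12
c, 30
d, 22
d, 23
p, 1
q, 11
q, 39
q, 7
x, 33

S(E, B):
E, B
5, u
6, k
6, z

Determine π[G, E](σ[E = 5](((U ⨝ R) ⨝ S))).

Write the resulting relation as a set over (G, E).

{(11, 5), (39, 5), (7, 5)}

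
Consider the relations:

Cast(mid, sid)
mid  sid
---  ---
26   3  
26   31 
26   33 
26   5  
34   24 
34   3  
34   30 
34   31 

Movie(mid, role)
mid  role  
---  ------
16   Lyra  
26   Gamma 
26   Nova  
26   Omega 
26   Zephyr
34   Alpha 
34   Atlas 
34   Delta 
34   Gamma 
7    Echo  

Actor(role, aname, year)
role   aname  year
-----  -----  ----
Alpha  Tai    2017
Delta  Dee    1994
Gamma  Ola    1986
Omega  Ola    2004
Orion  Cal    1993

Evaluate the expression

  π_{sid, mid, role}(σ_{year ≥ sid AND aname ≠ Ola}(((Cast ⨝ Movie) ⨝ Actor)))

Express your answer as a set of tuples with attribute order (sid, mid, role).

{(24, 34, Alpha), (24, 34, Delta), (3, 34, Alpha), (3, 34, Delta), (30, 34, Alpha), (30, 34, Delta), (31, 34, Alpha), (31, 34, Delta)}

Natural join on mid: {(26, 3, Gamma), (26, 3, Nova), (26, 3, Omega), (26, 3, Zephyr), (26, 31, Gamma), (26, 31, Nova), (26, 31, Omega), (26, 31, Zephyr), (26, 33, Gamma), (26, 33, Nova), (26, 33, Omega), (26, 33, Zephyr), (26, 5, Gamma), (26, 5, Nova), (26, 5, Omega), (26, 5, Zephyr), (34, 24, Alpha), (34, 24, Atlas), (34, 24, Delta), (34, 24, Gamma), (34, 3, Alpha), (34, 3, Atlas), (34, 3, Delta), (34, 3, Gamma), (34, 30, Alpha), (34, 30, Atlas), (34, 30, Delta), (34, 30, Gamma), (34, 31, Alpha), (34, 31, Atlas), (34, 31, Delta), (34, 31, Gamma)}
Natural join on role: {(26, 3, Gamma, Ola, 1986), (26, 3, Omega, Ola, 2004), (26, 31, Gamma, Ola, 1986), (26, 31, Omega, Ola, 2004), (26, 33, Gamma, Ola, 1986), (26, 33, Omega, Ola, 2004), (26, 5, Gamma, Ola, 1986), (26, 5, Omega, Ola, 2004), (34, 24, Alpha, Tai, 2017), (34, 24, Delta, Dee, 1994), (34, 24, Gamma, Ola, 1986), (34, 3, Alpha, Tai, 2017), (34, 3, Delta, Dee, 1994), (34, 3, Gamma, Ola, 1986), (34, 30, Alpha, Tai, 2017), (34, 30, Delta, Dee, 1994), (34, 30, Gamma, Ola, 1986), (34, 31, Alpha, Tai, 2017), (34, 31, Delta, Dee, 1994), (34, 31, Gamma, Ola, 1986)}
Selection year ≥ sid AND aname ≠ Ola: {(34, 24, Alpha, Tai, 2017), (34, 24, Delta, Dee, 1994), (34, 3, Alpha, Tai, 2017), (34, 3, Delta, Dee, 1994), (34, 30, Alpha, Tai, 2017), (34, 30, Delta, Dee, 1994), (34, 31, Alpha, Tai, 2017), (34, 31, Delta, Dee, 1994)}
Projecting to sid, mid, role: {(24, 34, Alpha), (24, 34, Delta), (3, 34, Alpha), (3, 34, Delta), (30, 34, Alpha), (30, 34, Delta), (31, 34, Alpha), (31, 34, Delta)}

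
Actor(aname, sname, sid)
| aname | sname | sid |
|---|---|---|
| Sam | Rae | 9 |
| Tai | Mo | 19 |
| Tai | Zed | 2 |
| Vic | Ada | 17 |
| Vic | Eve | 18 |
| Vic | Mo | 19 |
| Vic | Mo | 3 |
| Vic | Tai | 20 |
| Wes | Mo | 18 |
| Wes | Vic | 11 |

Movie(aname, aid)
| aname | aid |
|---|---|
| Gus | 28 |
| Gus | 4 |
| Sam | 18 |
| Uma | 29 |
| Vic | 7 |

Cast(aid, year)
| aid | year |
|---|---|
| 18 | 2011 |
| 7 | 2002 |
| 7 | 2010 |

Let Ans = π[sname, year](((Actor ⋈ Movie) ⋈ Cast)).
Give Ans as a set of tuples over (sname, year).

Actor ⋈ Movie (natural join on aname): {(Sam, Rae, 9, 18), (Vic, Ada, 17, 7), (Vic, Eve, 18, 7), (Vic, Mo, 19, 7), (Vic, Mo, 3, 7), (Vic, Tai, 20, 7)}
(Actor ⋈ Movie) ⋈ Cast (natural join on aid): {(Sam, Rae, 9, 18, 2011), (Vic, Ada, 17, 7, 2002), (Vic, Ada, 17, 7, 2010), (Vic, Eve, 18, 7, 2002), (Vic, Eve, 18, 7, 2010), (Vic, Mo, 19, 7, 2002), (Vic, Mo, 19, 7, 2010), (Vic, Mo, 3, 7, 2002), (Vic, Mo, 3, 7, 2010), (Vic, Tai, 20, 7, 2002), (Vic, Tai, 20, 7, 2010)}
Projecting to sname, year (2 duplicate(s) eliminated): {(Ada, 2002), (Ada, 2010), (Eve, 2002), (Eve, 2010), (Mo, 2002), (Mo, 2010), (Rae, 2011), (Tai, 2002), (Tai, 2010)}

{(Ada, 2002), (Ada, 2010), (Eve, 2002), (Eve, 2010), (Mo, 2002), (Mo, 2010), (Rae, 2011), (Tai, 2002), (Tai, 2010)}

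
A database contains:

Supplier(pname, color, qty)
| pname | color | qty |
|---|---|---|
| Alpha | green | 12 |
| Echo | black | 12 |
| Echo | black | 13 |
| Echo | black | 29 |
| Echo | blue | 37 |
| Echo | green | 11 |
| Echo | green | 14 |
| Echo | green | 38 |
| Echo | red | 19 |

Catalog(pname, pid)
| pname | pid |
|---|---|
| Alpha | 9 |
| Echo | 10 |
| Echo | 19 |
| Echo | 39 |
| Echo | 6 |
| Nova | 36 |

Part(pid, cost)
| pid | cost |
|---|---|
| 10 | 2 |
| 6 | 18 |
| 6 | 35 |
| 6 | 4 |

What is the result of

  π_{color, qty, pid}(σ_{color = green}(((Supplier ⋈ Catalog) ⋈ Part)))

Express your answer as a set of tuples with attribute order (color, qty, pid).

{(green, 11, 10), (green, 11, 6), (green, 14, 10), (green, 14, 6), (green, 38, 10), (green, 38, 6)}

Supplier ⋈ Catalog (natural join on pname): {(Alpha, green, 12, 9), (Echo, black, 12, 10), (Echo, black, 12, 19), (Echo, black, 12, 39), (Echo, black, 12, 6), (Echo, black, 13, 10), (Echo, black, 13, 19), (Echo, black, 13, 39), (Echo, black, 13, 6), (Echo, black, 29, 10), (Echo, black, 29, 19), (Echo, black, 29, 39), (Echo, black, 29, 6), (Echo, blue, 37, 10), (Echo, blue, 37, 19), (Echo, blue, 37, 39), (Echo, blue, 37, 6), (Echo, green, 11, 10), (Echo, green, 11, 19), (Echo, green, 11, 39), (Echo, green, 11, 6), (Echo, green, 14, 10), (Echo, green, 14, 19), (Echo, green, 14, 39), (Echo, green, 14, 6), (Echo, green, 38, 10), (Echo, green, 38, 19), (Echo, green, 38, 39), (Echo, green, 38, 6), (Echo, red, 19, 10), (Echo, red, 19, 19), (Echo, red, 19, 39), (Echo, red, 19, 6)}
(Supplier ⋈ Catalog) ⋈ Part (natural join on pid): {(Echo, black, 12, 10, 2), (Echo, black, 12, 6, 18), (Echo, black, 12, 6, 35), (Echo, black, 12, 6, 4), (Echo, black, 13, 10, 2), (Echo, black, 13, 6, 18), (Echo, black, 13, 6, 35), (Echo, black, 13, 6, 4), (Echo, black, 29, 10, 2), (Echo, black, 29, 6, 18), (Echo, black, 29, 6, 35), (Echo, black, 29, 6, 4), (Echo, blue, 37, 10, 2), (Echo, blue, 37, 6, 18), (Echo, blue, 37, 6, 35), (Echo, blue, 37, 6, 4), (Echo, green, 11, 10, 2), (Echo, green, 11, 6, 18), (Echo, green, 11, 6, 35), (Echo, green, 11, 6, 4), (Echo, green, 14, 10, 2), (Echo, green, 14, 6, 18), (Echo, green, 14, 6, 35), (Echo, green, 14, 6, 4), (Echo, green, 38, 10, 2), (Echo, green, 38, 6, 18), (Echo, green, 38, 6, 35), (Echo, green, 38, 6, 4), (Echo, red, 19, 10, 2), (Echo, red, 19, 6, 18), (Echo, red, 19, 6, 35), (Echo, red, 19, 6, 4)}
Apply σ_{color = green}; surviving tuples: {(Echo, green, 11, 10, 2), (Echo, green, 11, 6, 18), (Echo, green, 11, 6, 35), (Echo, green, 11, 6, 4), (Echo, green, 14, 10, 2), (Echo, green, 14, 6, 18), (Echo, green, 14, 6, 35), (Echo, green, 14, 6, 4), (Echo, green, 38, 10, 2), (Echo, green, 38, 6, 18), (Echo, green, 38, 6, 35), (Echo, green, 38, 6, 4)}
Keep only column(s) color, qty, pid (6 duplicate(s) eliminated): {(green, 11, 10), (green, 11, 6), (green, 14, 10), (green, 14, 6), (green, 38, 10), (green, 38, 6)}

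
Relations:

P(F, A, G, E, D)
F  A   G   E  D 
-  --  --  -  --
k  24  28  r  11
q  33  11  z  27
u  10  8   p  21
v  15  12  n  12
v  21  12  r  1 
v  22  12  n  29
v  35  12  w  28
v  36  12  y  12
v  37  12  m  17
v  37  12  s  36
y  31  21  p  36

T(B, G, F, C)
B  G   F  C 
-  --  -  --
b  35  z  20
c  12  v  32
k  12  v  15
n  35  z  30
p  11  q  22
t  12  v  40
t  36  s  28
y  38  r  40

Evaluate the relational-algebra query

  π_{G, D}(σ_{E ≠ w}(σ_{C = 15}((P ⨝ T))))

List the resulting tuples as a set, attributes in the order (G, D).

Natural join on F, G: {(q, 33, 11, z, 27, p, 22), (v, 15, 12, n, 12, c, 32), (v, 15, 12, n, 12, k, 15), (v, 15, 12, n, 12, t, 40), (v, 21, 12, r, 1, c, 32), (v, 21, 12, r, 1, k, 15), (v, 21, 12, r, 1, t, 40), (v, 22, 12, n, 29, c, 32), (v, 22, 12, n, 29, k, 15), (v, 22, 12, n, 29, t, 40), (v, 35, 12, w, 28, c, 32), (v, 35, 12, w, 28, k, 15), (v, 35, 12, w, 28, t, 40), (v, 36, 12, y, 12, c, 32), (v, 36, 12, y, 12, k, 15), (v, 36, 12, y, 12, t, 40), (v, 37, 12, m, 17, c, 32), (v, 37, 12, m, 17, k, 15), (v, 37, 12, m, 17, t, 40), (v, 37, 12, s, 36, c, 32), (v, 37, 12, s, 36, k, 15), (v, 37, 12, s, 36, t, 40)}
Apply σ_{C = 15}; surviving tuples: {(v, 15, 12, n, 12, k, 15), (v, 21, 12, r, 1, k, 15), (v, 22, 12, n, 29, k, 15), (v, 35, 12, w, 28, k, 15), (v, 36, 12, y, 12, k, 15), (v, 37, 12, m, 17, k, 15), (v, 37, 12, s, 36, k, 15)}
Apply σ_{E ≠ w}; surviving tuples: {(v, 15, 12, n, 12, k, 15), (v, 21, 12, r, 1, k, 15), (v, 22, 12, n, 29, k, 15), (v, 36, 12, y, 12, k, 15), (v, 37, 12, m, 17, k, 15), (v, 37, 12, s, 36, k, 15)}
Keep only column(s) G, D (1 duplicate(s) eliminated): {(12, 1), (12, 12), (12, 17), (12, 29), (12, 36)}

{(12, 1), (12, 12), (12, 17), (12, 29), (12, 36)}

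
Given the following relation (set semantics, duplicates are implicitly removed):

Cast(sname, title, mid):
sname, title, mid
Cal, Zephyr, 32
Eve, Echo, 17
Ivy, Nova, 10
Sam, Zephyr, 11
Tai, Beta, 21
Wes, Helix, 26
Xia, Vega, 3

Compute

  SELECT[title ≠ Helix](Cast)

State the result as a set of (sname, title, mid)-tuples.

{(Cal, Zephyr, 32), (Eve, Echo, 17), (Ivy, Nova, 10), (Sam, Zephyr, 11), (Tai, Beta, 21), (Xia, Vega, 3)}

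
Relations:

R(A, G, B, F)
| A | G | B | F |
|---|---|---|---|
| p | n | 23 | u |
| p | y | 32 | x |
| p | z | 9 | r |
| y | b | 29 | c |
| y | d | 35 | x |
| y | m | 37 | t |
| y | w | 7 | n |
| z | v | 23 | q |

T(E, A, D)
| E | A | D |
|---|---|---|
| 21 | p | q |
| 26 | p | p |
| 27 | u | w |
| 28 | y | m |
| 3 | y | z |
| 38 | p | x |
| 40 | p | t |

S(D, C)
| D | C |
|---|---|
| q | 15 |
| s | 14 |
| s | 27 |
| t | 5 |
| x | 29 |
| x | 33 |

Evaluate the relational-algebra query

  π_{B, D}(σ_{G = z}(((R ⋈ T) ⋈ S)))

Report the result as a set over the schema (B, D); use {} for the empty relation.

Joining R and T on A yields {(p, n, 23, u, 21, q), (p, n, 23, u, 26, p), (p, n, 23, u, 38, x), (p, n, 23, u, 40, t), (p, y, 32, x, 21, q), (p, y, 32, x, 26, p), (p, y, 32, x, 38, x), (p, y, 32, x, 40, t), (p, z, 9, r, 21, q), (p, z, 9, r, 26, p), (p, z, 9, r, 38, x), (p, z, 9, r, 40, t), (y, b, 29, c, 28, m), (y, b, 29, c, 3, z), (y, d, 35, x, 28, m), (y, d, 35, x, 3, z), (y, m, 37, t, 28, m), (y, m, 37, t, 3, z), (y, w, 7, n, 28, m), (y, w, 7, n, 3, z)}.
Joining (R ⋈ T) and S on D yields {(p, n, 23, u, 21, q, 15), (p, n, 23, u, 38, x, 29), (p, n, 23, u, 38, x, 33), (p, n, 23, u, 40, t, 5), (p, y, 32, x, 21, q, 15), (p, y, 32, x, 38, x, 29), (p, y, 32, x, 38, x, 33), (p, y, 32, x, 40, t, 5), (p, z, 9, r, 21, q, 15), (p, z, 9, r, 38, x, 29), (p, z, 9, r, 38, x, 33), (p, z, 9, r, 40, t, 5)}.
Selection G = z: {(p, z, 9, r, 21, q, 15), (p, z, 9, r, 38, x, 29), (p, z, 9, r, 38, x, 33), (p, z, 9, r, 40, t, 5)}
π[B, D]: project onto (B, D) (1 duplicate(s) eliminated) → {(9, q), (9, t), (9, x)}

{(9, q), (9, t), (9, x)}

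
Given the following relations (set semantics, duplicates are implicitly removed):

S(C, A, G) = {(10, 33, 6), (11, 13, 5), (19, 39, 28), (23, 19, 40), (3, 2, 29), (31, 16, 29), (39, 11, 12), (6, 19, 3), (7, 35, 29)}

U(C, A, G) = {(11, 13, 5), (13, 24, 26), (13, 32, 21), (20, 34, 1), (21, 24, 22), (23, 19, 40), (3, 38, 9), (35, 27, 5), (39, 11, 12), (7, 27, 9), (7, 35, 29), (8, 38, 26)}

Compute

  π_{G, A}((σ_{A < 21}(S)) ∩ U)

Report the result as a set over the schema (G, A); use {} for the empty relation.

Filtering on A < 21 leaves {(11, 13, 5), (23, 19, 40), (3, 2, 29), (31, 16, 29), (39, 11, 12), (6, 19, 3)}.
Taking the intersection: {(11, 13, 5), (23, 19, 40), (39, 11, 12)}
π[G, A]: project onto (G, A) → {(12, 11), (40, 19), (5, 13)}

{(12, 11), (40, 19), (5, 13)}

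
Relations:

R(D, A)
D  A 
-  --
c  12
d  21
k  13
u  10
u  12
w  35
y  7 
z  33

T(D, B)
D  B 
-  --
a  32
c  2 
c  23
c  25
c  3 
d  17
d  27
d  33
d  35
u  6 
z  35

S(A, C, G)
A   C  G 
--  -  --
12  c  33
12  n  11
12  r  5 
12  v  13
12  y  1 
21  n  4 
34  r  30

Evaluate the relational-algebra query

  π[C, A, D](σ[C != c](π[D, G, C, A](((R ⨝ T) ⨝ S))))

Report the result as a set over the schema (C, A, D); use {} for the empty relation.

{(n, 12, c), (n, 12, u), (n, 21, d), (r, 12, c), (r, 12, u), (v, 12, c), (v, 12, u), (y, 12, c), (y, 12, u)}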